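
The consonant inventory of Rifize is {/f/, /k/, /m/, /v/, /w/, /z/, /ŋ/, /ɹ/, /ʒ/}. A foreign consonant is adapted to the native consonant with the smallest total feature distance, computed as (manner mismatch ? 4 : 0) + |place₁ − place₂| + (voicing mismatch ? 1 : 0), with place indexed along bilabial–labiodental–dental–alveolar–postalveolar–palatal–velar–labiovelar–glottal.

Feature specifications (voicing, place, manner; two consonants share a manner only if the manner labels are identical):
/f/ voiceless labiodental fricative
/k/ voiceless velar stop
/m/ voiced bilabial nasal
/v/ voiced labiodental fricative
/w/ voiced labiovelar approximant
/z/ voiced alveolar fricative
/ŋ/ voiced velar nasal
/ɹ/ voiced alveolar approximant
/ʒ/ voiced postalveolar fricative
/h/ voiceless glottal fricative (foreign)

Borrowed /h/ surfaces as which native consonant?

/ʒ/ is closest: same manner (fricative), place distance 4 (glottal→postalveolar), voicing differs (+1); total 5. Next closest is /k/ at distance 6.

ʒ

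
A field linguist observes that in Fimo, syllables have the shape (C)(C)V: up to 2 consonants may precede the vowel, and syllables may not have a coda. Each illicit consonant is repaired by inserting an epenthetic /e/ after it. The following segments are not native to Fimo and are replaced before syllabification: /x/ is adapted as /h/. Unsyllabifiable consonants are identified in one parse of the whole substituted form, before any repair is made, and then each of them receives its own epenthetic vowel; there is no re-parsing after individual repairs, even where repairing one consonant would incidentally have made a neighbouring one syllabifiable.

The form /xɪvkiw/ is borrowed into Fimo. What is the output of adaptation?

hɪvkiwe

Substitution: /x/ → /h/, giving /hɪvkiw/.
The consonants /w/ cannot be parsed into a legal (C)(C)V syllable (no codas are permitted; onsets may contain at most 2 consonants).
Each unlicensed consonant becomes the onset of a new syllable: /w/ → /we/.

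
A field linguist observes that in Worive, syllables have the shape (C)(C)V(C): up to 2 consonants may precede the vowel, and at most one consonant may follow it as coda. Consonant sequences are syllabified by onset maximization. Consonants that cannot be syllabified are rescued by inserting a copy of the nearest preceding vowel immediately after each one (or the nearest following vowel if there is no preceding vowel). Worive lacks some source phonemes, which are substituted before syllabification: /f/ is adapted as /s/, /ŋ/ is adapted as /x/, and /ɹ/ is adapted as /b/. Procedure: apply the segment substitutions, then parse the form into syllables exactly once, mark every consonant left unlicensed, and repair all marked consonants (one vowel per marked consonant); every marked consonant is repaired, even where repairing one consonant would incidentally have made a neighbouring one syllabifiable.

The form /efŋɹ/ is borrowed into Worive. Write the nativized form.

Substitution: /f/ → /s/, /ŋ/ → /x/, /ɹ/ → /b/, giving /esxb/.
Syllabifying with onset maximization leaves /x/, /b/ stranded (at most one coda consonant is licensed; onsets may contain at most 2 consonants).
Inserting the epenthetic vowel yields /x/ → /xe/, /b/ → /be/.

esxebe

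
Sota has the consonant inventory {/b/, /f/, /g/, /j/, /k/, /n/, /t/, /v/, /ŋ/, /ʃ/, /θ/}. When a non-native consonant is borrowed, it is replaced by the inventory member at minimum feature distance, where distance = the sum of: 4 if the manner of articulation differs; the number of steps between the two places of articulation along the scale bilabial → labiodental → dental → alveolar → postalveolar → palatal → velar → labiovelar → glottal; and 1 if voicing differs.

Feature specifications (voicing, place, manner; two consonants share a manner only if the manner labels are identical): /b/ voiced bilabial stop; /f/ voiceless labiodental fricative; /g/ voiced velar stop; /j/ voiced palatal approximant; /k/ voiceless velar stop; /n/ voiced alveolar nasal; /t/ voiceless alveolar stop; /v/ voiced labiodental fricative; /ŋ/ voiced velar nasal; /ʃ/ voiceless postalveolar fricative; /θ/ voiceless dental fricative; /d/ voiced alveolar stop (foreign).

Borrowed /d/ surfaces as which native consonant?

t

/t/ is closest: same manner (stop), place distance 0 (alveolar→alveolar), voicing differs (+1); total 1. Next closest is /b/ at distance 3.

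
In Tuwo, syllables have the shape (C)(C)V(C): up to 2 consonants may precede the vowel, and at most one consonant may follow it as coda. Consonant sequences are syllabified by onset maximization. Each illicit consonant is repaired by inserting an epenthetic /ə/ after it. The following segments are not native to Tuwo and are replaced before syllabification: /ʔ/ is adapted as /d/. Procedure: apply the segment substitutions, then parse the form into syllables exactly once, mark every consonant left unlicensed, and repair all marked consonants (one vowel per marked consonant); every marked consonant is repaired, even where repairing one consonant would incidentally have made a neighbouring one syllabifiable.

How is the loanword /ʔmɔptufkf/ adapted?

dmɔptufkəfə

Substitution: /ʔ/ → /d/, giving /dmɔptufkf/.
Syllabifying with onset maximization leaves /k/, /f/ stranded (at most one coda consonant is licensed; onsets may contain at most 2 consonants).
Inserting the epenthetic vowel yields /k/ → /kə/, /f/ → /fə/.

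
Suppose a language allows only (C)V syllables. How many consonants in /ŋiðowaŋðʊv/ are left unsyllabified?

2

The consonants /ŋ/, /v/ cannot be parsed into a legal (C)V syllable (no codas are permitted; onsets are limited to one consonant).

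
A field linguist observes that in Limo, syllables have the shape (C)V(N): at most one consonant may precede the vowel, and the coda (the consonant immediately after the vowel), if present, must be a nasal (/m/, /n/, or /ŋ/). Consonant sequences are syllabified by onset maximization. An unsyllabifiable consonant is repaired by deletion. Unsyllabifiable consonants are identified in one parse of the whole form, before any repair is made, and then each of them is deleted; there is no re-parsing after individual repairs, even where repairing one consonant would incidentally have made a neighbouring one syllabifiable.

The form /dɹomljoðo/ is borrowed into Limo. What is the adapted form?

ɹomjoðo

Under (C)V(N), the unsyllabifiable consonants are /d/, /l/ (only a nasal (/m/, /n/, or /ŋ/) is licensed in coda position; onsets are limited to one consonant).
Deletion applies to /d/, /l/.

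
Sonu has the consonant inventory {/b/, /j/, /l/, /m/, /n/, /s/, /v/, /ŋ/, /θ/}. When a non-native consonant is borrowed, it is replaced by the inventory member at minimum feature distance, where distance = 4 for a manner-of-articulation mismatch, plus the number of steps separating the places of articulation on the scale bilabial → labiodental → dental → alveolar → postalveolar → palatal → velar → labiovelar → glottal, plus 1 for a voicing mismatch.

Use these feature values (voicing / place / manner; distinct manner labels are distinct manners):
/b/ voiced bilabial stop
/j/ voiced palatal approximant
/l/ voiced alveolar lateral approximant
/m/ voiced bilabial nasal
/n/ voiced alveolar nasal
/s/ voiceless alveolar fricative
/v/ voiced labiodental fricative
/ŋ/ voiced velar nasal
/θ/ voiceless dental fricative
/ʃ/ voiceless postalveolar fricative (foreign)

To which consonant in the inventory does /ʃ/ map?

/s/ is closest: same manner (fricative), place distance 1 (postalveolar→alveolar), same voicing; total 1. Next closest is /θ/ at distance 2.

s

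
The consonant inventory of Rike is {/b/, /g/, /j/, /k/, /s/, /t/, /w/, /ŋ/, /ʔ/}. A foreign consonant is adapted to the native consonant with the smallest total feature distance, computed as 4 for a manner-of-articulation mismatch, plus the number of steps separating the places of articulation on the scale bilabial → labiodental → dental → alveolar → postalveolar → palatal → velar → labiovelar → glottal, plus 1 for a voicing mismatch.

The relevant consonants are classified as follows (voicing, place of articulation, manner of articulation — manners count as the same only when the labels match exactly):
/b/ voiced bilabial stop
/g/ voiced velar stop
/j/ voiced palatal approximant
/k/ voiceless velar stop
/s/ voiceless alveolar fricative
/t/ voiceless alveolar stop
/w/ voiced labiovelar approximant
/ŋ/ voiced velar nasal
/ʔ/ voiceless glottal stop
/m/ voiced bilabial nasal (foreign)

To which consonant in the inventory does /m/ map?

b

/b/ is closest: manner differs (nasal→stop, +4), place distance 0 (bilabial→bilabial), same voicing; total 4. Next closest is /ŋ/ at distance 6.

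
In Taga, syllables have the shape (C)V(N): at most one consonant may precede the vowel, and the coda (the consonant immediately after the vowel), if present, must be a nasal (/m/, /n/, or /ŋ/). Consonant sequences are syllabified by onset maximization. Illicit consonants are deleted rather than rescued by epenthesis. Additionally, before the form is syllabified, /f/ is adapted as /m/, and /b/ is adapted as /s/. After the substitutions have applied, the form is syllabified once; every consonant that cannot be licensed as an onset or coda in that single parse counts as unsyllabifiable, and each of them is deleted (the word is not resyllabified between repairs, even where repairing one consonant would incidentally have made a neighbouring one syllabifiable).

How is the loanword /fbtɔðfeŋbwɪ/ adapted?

Substitution: /f/ → /m/, /b/ → /s/, giving /mstɔðmeŋswɪ/.
The consonants /m/, /s/, /ð/, /s/ cannot be parsed into a legal (C)V(N) syllable (only a nasal (/m/, /n/, or /ŋ/) is licensed in coda position; onsets are limited to one consonant).
Deletion applies to /m/, /s/, /ð/, /s/.

tɔmeŋwɪ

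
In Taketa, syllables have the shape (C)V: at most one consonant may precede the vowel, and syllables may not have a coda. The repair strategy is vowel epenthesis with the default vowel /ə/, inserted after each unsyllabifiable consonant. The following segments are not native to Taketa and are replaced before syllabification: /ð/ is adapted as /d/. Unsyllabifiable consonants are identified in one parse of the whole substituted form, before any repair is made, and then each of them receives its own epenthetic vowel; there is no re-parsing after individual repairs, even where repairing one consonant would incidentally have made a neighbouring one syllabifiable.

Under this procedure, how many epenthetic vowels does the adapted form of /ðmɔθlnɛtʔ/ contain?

After substitution the input is /dmɔθlnɛtʔ/.
The unsyllabifiable consonants are /d/, /θ/, /l/, /t/, /ʔ/; each receives one epenthetic vowel.

5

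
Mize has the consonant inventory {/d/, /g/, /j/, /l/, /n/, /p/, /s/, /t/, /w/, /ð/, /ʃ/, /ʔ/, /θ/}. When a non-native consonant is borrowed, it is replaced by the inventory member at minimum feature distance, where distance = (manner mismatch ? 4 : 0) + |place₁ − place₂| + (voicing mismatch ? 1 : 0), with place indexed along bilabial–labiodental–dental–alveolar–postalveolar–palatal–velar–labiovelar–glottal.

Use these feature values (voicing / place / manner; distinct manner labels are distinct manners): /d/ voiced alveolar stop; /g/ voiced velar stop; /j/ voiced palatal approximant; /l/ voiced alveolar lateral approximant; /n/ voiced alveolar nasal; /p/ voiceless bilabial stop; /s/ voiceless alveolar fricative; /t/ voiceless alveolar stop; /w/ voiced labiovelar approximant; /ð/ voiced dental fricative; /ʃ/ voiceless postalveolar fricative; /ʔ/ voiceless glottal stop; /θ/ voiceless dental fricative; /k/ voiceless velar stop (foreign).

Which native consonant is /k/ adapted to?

g

/g/ is closest: same manner (stop), place distance 0 (velar→velar), voicing differs (+1); total 1. Next closest is /ʔ/ at distance 2.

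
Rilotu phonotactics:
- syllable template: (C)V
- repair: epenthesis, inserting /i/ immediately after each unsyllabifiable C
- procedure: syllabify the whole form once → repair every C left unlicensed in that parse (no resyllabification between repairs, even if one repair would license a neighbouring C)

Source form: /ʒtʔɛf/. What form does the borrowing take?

The consonants /ʒ/, /t/, /f/ cannot be parsed into a legal (C)V syllable (no codas are permitted; onsets are limited to one consonant).
Each unlicensed consonant becomes the onset of a new syllable: /ʒ/ → /ʒi/, /t/ → /ti/, /f/ → /fi/.

ʒitiʔɛfi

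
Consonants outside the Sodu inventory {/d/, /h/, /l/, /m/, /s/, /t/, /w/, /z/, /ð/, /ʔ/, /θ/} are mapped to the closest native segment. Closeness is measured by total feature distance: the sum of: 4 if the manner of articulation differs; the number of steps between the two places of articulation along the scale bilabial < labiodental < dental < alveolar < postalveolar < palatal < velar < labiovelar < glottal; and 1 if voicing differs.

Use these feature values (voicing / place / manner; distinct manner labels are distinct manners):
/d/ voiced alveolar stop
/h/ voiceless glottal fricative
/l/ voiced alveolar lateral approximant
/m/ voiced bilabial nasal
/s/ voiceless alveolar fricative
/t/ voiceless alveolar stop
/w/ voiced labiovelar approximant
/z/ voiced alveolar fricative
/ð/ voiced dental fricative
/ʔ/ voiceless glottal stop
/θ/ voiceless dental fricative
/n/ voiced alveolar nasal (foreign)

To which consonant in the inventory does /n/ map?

/m/ is closest: same manner (nasal), place distance 3 (alveolar→bilabial), same voicing; total 3. Next closest is /d/ at distance 4.

m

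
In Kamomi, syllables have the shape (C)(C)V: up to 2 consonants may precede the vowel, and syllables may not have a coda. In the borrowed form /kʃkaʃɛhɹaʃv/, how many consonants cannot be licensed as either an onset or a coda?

Under (C)(C)V, the unsyllabifiable consonants are /k/, /ʃ/, /v/ (no codas are permitted; onsets may contain at most 2 consonants).

3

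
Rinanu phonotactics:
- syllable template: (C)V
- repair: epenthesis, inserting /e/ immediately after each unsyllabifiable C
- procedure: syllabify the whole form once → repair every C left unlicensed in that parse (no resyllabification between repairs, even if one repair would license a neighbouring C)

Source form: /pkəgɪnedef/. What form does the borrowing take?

pekəgɪnedefe

The consonants /p/, /f/ cannot be parsed into a legal (C)V syllable (no codas are permitted; onsets are limited to one consonant).
Epenthesis after each stranded consonant: /p/ → /pe/, /f/ → /fe/.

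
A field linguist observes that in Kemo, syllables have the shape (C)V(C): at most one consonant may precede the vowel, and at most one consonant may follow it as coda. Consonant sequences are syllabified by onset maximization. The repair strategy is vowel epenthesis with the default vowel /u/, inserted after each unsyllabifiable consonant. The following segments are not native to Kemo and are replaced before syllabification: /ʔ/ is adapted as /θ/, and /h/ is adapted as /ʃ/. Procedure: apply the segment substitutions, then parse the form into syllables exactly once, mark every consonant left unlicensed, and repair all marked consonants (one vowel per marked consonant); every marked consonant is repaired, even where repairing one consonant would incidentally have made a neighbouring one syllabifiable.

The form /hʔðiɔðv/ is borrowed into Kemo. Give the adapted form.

ʃuθuðiɔðvu

Substitution: /h/ → /ʃ/, /ʔ/ → /θ/, giving /ʃθðiɔðv/.
Under (C)V(C), the unsyllabifiable consonants are /ʃ/, /θ/, /v/ (at most one coda consonant is licensed; onsets are limited to one consonant).
Each unlicensed consonant becomes the onset of a new syllable: /ʃ/ → /ʃu/, /θ/ → /θu/, /v/ → /vu/.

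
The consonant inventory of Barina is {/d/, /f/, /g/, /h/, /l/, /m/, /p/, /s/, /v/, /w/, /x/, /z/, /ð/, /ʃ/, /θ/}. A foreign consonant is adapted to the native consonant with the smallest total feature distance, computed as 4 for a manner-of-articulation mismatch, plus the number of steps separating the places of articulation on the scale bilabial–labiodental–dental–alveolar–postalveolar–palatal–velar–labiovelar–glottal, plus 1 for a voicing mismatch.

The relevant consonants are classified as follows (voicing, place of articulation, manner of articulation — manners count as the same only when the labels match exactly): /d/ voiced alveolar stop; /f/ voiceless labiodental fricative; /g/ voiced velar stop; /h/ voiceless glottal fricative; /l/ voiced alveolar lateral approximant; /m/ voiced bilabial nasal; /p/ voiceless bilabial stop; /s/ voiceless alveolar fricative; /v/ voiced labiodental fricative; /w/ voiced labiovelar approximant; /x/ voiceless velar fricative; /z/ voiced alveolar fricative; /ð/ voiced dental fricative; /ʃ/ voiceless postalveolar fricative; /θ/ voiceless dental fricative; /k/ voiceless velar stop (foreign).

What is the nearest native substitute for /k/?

/g/ is closest: same manner (stop), place distance 0 (velar→velar), voicing differs (+1); total 1. Next closest is /d/ at distance 4.

g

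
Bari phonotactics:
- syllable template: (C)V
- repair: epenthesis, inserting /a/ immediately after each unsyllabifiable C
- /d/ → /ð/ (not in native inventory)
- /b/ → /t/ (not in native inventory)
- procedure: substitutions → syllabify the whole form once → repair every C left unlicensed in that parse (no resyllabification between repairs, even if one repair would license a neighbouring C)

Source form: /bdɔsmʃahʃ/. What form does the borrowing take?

taðɔsamaʃahaʃa

Substitution: /b/ → /t/, /d/ → /ð/, giving /tðɔsmʃahʃ/.
Under (C)V, the unsyllabifiable consonants are /t/, /s/, /m/, /h/, /ʃ/ (no codas are permitted; onsets are limited to one consonant).
Epenthesis after each stranded consonant: /t/ → /ta/, /s/ → /sa/, /m/ → /ma/, /h/ → /ha/, /ʃ/ → /ʃa/.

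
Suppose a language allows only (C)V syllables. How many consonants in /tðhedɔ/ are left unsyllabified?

2

The consonants /t/, /ð/ cannot be parsed into a legal (C)V syllable (no codas are permitted; onsets are limited to one consonant).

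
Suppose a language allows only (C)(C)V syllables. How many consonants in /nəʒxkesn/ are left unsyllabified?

The consonants /ʒ/, /s/, /n/ cannot be parsed into a legal (C)(C)V syllable (no codas are permitted; onsets may contain at most 2 consonants).

3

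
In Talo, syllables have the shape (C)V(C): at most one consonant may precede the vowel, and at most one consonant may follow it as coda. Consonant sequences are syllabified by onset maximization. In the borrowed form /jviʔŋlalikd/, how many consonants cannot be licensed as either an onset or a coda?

Under (C)V(C), the unsyllabifiable consonants are /j/, /ŋ/, /d/ (at most one coda consonant is licensed; onsets are limited to one consonant).

3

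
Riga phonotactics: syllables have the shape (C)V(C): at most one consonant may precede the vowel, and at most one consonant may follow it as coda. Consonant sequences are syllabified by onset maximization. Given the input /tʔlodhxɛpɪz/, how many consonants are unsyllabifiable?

3

Syllabifying with onset maximization leaves /t/, /ʔ/, /h/ stranded (at most one coda consonant is licensed; onsets are limited to one consonant).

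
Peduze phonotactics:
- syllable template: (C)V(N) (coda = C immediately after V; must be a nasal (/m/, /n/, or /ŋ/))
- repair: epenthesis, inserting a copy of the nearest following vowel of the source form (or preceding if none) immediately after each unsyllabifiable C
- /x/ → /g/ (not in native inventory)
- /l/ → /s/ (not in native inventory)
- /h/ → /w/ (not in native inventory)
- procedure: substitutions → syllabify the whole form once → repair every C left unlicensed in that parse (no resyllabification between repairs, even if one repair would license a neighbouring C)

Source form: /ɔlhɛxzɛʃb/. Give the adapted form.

Substitution: /l/ → /s/, /h/ → /w/, /x/ → /g/, giving /ɔswɛgzɛʃb/.
Syllabifying with onset maximization leaves /s/, /g/, /ʃ/, /b/ stranded (only a nasal (/m/, /n/, or /ŋ/) is licensed in coda position; onsets are limited to one consonant).
Each unlicensed consonant becomes the onset of a new syllable: /s/ → /sɛ/, /g/ → /gɛ/, /ʃ/ → /ʃɛ/, /b/ → /bɛ/.

ɔsɛwɛgɛzɛʃɛbɛ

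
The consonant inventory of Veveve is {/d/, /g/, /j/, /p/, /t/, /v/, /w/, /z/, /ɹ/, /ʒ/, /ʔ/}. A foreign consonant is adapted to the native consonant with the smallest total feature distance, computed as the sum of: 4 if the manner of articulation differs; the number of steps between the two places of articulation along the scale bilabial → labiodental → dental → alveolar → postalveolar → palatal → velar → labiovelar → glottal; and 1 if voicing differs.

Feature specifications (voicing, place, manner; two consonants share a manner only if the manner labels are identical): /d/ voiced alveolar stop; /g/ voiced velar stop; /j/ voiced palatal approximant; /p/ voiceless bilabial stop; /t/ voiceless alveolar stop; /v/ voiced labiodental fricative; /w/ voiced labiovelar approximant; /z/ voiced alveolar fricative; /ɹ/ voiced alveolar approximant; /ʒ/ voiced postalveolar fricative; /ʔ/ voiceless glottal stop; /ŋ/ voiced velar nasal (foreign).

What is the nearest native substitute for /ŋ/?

/g/ is closest: manner differs (nasal→stop, +4), place distance 0 (velar→velar), same voicing; total 4. Next closest is /j/ at distance 5.

g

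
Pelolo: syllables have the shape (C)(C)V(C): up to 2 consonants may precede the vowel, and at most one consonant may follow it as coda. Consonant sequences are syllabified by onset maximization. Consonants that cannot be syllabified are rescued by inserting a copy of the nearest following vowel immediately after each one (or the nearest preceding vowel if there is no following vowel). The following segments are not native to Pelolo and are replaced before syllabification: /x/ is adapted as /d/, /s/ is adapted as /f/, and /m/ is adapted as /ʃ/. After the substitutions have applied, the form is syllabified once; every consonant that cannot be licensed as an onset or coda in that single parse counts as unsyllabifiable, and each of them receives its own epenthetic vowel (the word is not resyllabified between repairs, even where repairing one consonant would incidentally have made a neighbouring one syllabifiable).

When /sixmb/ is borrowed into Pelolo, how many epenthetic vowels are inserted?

2

After substitution the input is /fidʃb/.
The unsyllabifiable consonants are /ʃ/, /b/; each receives one epenthetic vowel.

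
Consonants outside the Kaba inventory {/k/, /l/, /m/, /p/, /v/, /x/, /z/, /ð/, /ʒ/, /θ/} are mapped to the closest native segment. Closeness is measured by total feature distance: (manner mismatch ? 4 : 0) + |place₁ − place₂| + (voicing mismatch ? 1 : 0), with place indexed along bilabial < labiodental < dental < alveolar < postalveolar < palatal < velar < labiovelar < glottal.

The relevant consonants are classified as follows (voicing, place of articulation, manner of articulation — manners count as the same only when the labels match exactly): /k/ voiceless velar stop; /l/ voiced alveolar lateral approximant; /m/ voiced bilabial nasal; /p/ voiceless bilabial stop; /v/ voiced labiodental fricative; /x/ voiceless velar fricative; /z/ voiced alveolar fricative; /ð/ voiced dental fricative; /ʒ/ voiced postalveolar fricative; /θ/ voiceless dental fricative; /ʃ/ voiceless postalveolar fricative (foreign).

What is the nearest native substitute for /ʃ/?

ʒ

/ʒ/ is closest: same manner (fricative), place distance 0 (postalveolar→postalveolar), voicing differs (+1); total 1. Next closest is /x/ at distance 2.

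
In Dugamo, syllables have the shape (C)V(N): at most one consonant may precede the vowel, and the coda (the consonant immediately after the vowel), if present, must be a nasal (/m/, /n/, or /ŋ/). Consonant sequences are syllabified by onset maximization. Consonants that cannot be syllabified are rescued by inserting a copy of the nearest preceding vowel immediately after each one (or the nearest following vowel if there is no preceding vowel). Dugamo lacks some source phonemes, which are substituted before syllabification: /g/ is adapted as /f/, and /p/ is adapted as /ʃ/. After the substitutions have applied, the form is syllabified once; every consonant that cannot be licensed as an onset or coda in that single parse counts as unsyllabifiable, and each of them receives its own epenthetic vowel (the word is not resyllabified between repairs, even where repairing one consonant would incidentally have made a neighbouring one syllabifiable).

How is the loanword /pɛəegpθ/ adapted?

Substitution: /p/ → /ʃ/, /g/ → /f/, giving /ʃɛəefʃθ/.
Syllabifying with onset maximization leaves /f/, /ʃ/, /θ/ stranded (only a nasal (/m/, /n/, or /ŋ/) is licensed in coda position; onsets are limited to one consonant).
Each unlicensed consonant becomes the onset of a new syllable: /f/ → /fe/, /ʃ/ → /ʃe/, /θ/ → /θe/.

ʃɛəefeʃeθe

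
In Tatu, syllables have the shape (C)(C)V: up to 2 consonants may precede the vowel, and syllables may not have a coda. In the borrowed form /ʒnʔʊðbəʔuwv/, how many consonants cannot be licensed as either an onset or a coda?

3

Under (C)(C)V, the unsyllabifiable consonants are /ʒ/, /w/, /v/ (no codas are permitted; onsets may contain at most 2 consonants).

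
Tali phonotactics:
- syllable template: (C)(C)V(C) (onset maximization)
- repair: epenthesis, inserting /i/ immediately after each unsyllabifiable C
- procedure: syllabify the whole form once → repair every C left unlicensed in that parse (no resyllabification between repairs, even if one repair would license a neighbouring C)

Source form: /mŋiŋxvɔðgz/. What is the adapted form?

Under (C)(C)V(C), the unsyllabifiable consonants are /g/, /z/ (at most one coda consonant is licensed; onsets may contain at most 2 consonants).
Inserting the epenthetic vowel yields /g/ → /gi/, /z/ → /zi/.

mŋiŋxvɔðgizi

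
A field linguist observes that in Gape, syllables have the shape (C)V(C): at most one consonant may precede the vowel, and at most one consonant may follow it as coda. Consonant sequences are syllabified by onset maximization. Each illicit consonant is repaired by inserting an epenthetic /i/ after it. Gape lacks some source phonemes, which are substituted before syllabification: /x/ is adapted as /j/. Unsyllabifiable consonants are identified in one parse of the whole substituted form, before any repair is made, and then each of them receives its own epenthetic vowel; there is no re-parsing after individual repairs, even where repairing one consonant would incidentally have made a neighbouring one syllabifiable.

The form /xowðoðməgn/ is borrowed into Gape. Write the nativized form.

jowðoðməgni

Substitution: /x/ → /j/, giving /jowðoðməgn/.
Under (C)V(C), the unsyllabifiable consonants are /n/ (at most one coda consonant is licensed; onsets are limited to one consonant).
Each unlicensed consonant becomes the onset of a new syllable: /n/ → /ni/.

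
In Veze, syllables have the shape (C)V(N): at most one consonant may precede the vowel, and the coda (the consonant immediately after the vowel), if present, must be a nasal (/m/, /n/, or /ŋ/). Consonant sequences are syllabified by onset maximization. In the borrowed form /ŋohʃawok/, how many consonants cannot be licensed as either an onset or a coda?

2

The consonants /h/, /k/ cannot be parsed into a legal (C)V(N) syllable (only a nasal (/m/, /n/, or /ŋ/) is licensed in coda position; onsets are limited to one consonant).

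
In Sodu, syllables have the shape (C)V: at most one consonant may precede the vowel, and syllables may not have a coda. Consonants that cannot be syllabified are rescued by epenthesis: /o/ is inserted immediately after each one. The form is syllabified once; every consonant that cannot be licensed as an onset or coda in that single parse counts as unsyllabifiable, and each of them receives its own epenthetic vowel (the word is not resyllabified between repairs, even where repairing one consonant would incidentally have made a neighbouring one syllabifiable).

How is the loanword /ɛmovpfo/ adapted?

ɛmovopofo

The consonants /v/, /p/ cannot be parsed into a legal (C)V syllable (no codas are permitted; onsets are limited to one consonant).
Epenthesis after each stranded consonant: /v/ → /vo/, /p/ → /po/.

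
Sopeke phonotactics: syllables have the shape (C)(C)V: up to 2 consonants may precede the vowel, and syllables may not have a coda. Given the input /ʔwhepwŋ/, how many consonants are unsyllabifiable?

Syllabifying with onset maximization leaves /ʔ/, /p/, /w/, /ŋ/ stranded (no codas are permitted; onsets may contain at most 2 consonants).

4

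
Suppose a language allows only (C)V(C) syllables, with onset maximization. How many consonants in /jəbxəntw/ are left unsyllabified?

The consonants /t/, /w/ cannot be parsed into a legal (C)V(C) syllable (at most one coda consonant is licensed; onsets are limited to one consonant).

2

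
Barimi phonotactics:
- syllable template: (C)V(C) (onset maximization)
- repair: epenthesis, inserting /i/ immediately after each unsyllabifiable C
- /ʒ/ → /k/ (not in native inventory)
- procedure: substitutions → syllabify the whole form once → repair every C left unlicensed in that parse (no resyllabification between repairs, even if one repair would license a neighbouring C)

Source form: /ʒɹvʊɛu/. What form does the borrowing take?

Substitution: /ʒ/ → /k/, giving /kɹvʊɛu/.
The consonants /k/, /ɹ/ cannot be parsed into a legal (C)V(C) syllable (at most one coda consonant is licensed; onsets are limited to one consonant).
Epenthesis after each stranded consonant: /k/ → /ki/, /ɹ/ → /ɹi/.

kiɹivʊɛu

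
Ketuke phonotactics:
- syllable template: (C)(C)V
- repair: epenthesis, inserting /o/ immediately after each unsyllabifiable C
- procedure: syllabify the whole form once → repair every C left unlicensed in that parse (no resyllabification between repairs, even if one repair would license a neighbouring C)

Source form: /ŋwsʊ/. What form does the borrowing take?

Syllabifying with onset maximization leaves /ŋ/ stranded (no codas are permitted; onsets may contain at most 2 consonants).
Each unlicensed consonant becomes the onset of a new syllable: /ŋ/ → /ŋo/.

ŋowsʊ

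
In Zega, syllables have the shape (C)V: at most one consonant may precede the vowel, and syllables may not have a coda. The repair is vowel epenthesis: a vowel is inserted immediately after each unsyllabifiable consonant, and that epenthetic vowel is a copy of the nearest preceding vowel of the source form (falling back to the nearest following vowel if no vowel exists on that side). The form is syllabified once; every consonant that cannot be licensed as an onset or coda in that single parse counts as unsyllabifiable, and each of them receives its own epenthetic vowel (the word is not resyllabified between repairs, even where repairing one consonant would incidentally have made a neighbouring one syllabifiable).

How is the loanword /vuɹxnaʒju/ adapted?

Under (C)V, the unsyllabifiable consonants are /ɹ/, /x/, /ʒ/ (no codas are permitted; onsets are limited to one consonant).
Each unlicensed consonant becomes the onset of a new syllable: /ɹ/ → /ɹu/, /x/ → /xu/, /ʒ/ → /ʒa/.

vuɹuxunaʒaju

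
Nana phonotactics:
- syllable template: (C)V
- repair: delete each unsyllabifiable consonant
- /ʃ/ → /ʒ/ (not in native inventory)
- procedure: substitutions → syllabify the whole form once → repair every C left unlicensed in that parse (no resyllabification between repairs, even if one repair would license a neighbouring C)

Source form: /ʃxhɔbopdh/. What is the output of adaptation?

hɔbo

Substitution: /ʃ/ → /ʒ/, giving /ʒxhɔbopdh/.
Syllabifying with onset maximization leaves /ʒ/, /x/, /p/, /d/, /h/ stranded (no codas are permitted; onsets are limited to one consonant).
Deletion applies to /ʒ/, /x/, /p/, /d/, /h/.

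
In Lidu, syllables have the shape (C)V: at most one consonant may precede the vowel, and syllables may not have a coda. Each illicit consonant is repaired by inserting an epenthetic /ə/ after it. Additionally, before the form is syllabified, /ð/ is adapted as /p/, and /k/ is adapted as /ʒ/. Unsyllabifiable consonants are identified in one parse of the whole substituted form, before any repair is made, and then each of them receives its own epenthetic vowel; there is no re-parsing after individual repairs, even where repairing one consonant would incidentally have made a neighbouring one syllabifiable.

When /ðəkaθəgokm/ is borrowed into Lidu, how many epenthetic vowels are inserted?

2

After substitution the input is /pəʒaθəgoʒm/.
The unsyllabifiable consonants are /ʒ/, /m/; each receives one epenthetic vowel.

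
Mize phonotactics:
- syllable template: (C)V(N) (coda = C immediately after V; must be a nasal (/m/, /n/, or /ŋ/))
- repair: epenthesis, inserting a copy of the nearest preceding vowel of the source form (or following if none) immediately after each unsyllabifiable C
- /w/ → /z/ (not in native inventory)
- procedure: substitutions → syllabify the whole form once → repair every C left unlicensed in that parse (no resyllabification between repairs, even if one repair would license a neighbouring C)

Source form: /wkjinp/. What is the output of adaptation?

Substitution: /w/ → /z/, giving /zkjinp/.
Syllabifying with onset maximization leaves /z/, /k/, /p/ stranded (only a nasal (/m/, /n/, or /ŋ/) is licensed in coda position; onsets are limited to one consonant).
Inserting the epenthetic vowel yields /z/ → /zi/, /k/ → /ki/, /p/ → /pi/.

zikijinpi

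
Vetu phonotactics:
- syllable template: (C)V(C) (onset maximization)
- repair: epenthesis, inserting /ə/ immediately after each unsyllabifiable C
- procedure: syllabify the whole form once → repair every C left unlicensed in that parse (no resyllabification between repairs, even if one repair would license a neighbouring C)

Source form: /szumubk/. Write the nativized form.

Syllabifying with onset maximization leaves /s/, /k/ stranded (at most one coda consonant is licensed; onsets are limited to one consonant).
Epenthesis after each stranded consonant: /s/ → /sə/, /k/ → /kə/.

səzumubkə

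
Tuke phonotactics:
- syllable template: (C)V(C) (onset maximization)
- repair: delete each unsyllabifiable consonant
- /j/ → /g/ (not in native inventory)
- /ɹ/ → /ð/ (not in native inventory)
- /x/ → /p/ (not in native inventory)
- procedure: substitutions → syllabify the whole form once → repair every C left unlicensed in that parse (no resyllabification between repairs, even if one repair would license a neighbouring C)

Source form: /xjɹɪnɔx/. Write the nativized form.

Substitution: /x/ → /p/, /j/ → /g/, /ɹ/ → /ð/, giving /pgðɪnɔp/.
The consonants /p/, /g/ cannot be parsed into a legal (C)V(C) syllable (at most one coda consonant is licensed; onsets are limited to one consonant).
Deletion applies to /p/, /g/.

ðɪnɔp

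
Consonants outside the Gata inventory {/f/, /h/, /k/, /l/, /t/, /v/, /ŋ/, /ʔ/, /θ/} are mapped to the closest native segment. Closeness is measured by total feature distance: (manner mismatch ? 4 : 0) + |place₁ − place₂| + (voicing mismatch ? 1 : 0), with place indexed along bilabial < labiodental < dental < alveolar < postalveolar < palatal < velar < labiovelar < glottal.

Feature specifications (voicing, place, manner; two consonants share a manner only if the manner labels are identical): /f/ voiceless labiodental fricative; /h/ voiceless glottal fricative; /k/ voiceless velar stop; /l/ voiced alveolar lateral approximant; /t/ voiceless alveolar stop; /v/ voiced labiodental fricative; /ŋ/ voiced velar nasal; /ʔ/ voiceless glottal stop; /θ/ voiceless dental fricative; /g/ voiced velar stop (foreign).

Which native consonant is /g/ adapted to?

/k/ is closest: same manner (stop), place distance 0 (velar→velar), voicing differs (+1); total 1. Next closest is /ʔ/ at distance 3.

k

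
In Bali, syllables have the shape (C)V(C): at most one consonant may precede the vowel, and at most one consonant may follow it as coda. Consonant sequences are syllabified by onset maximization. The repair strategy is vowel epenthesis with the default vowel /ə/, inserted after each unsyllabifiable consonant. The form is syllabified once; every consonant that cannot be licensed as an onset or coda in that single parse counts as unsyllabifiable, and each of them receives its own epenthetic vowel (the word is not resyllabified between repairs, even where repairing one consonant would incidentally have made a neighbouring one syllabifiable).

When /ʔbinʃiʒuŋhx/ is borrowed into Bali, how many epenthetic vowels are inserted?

3

The unsyllabifiable consonants are /ʔ/, /h/, /x/; each receives one epenthetic vowel.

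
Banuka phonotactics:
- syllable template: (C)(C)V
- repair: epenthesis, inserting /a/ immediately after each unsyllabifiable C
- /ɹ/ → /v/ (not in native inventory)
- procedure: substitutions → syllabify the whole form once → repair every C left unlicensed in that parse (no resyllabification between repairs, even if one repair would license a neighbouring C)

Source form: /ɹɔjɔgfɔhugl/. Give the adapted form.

Substitution: /ɹ/ → /v/, giving /vɔjɔgfɔhugl/.
The consonants /g/, /l/ cannot be parsed into a legal (C)(C)V syllable (no codas are permitted; onsets may contain at most 2 consonants).
Inserting the epenthetic vowel yields /g/ → /ga/, /l/ → /la/.

vɔjɔgfɔhugala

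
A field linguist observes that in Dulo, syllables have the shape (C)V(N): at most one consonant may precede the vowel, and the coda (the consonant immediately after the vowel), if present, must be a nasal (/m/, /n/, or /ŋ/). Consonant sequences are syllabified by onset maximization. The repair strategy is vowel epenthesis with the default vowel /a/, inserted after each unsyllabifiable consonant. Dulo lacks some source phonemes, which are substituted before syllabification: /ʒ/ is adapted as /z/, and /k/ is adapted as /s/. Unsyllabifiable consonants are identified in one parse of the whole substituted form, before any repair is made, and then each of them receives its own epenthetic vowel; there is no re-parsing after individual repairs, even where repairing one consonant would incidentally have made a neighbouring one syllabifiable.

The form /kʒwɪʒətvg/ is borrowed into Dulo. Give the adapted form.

sazawɪzətavaga

Substitution: /k/ → /s/, /ʒ/ → /z/, giving /szwɪzətvg/.
Under (C)V(N), the unsyllabifiable consonants are /s/, /z/, /t/, /v/, /g/ (only a nasal (/m/, /n/, or /ŋ/) is licensed in coda position; onsets are limited to one consonant).
Each unlicensed consonant becomes the onset of a new syllable: /s/ → /sa/, /z/ → /za/, /t/ → /ta/, /v/ → /va/, /g/ → /ga/.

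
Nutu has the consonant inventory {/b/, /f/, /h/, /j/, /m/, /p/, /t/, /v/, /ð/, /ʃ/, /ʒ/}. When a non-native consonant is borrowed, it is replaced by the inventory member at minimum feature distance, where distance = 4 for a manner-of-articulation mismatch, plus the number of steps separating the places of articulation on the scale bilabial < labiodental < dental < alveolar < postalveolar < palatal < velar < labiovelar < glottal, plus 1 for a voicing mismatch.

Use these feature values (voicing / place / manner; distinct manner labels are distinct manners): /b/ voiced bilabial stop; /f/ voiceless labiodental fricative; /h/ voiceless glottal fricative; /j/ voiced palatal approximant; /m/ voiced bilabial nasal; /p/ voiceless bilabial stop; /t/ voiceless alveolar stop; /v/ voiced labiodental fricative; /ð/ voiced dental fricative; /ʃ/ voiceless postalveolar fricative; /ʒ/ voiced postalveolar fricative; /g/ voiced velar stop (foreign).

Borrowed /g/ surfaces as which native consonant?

t

/t/ is closest: same manner (stop), place distance 3 (velar→alveolar), voicing differs (+1); total 4. Next closest is /j/ at distance 5.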